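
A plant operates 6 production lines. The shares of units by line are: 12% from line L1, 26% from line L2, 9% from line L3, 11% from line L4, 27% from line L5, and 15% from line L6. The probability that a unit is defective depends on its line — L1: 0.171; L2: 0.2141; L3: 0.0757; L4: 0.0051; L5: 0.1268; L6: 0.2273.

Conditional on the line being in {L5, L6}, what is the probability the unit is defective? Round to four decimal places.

Let S = {L5, L6}.
P(S) = 0.27 + 0.15 = 0.42.
P(D ∩ S) = 0.1268·0.27 + 0.2273·0.15 = 0.034236 + 0.034095 = 0.068331.
P(D | S) = 0.068331 / 0.42 = 0.162693…

0.1627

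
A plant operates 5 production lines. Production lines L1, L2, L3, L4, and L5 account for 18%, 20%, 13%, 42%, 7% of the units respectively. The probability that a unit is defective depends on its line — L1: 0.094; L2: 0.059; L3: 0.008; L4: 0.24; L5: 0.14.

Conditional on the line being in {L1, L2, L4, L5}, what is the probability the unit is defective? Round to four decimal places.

Let S = {L1, L2, L4, L5}.
P(S) = 0.18 + 0.2 + 0.42 + 0.07 = 0.87.
P(D ∩ S) = 0.094·0.18 + 0.059·0.2 + 0.24·0.42 + 0.14·0.07 = 0.01692 + 0.0118 + 0.1008 + 0.0098 = 0.13932.
P(D | S) = 0.13932 / 0.87 = 0.160138…

0.1601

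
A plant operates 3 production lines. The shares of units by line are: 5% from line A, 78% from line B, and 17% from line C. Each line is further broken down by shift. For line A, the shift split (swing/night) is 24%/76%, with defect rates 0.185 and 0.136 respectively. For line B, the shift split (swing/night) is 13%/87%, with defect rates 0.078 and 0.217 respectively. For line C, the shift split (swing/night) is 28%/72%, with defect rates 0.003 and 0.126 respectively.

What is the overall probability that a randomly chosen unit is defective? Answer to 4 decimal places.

P(D|A) = 0.24·0.185 + 0.76·0.136 = 0.0444 + 0.10336 = 0.14776
P(D|B) = 0.13·0.078 + 0.87·0.217 = 0.01014 + 0.18879 = 0.19893
P(D|C) = 0.28·0.003 + 0.72·0.126 = 0.00084 + 0.09072 = 0.09156
Then overall,
P(D) = 0.05·0.14776 + 0.78·0.19893 + 0.17·0.09156
      = 0.007388 + 0.1551654 + 0.0155652 = 0.1781186

P(D) ≈ 0.1781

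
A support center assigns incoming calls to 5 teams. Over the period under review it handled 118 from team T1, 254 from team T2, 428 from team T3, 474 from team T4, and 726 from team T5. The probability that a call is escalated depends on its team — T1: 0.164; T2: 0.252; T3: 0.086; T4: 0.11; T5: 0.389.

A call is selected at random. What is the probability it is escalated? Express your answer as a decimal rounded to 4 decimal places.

P(E) ≈ 0.2274

Total: 118 + 254 + 428 + 474 + 726 = 2000.
P(T1) = 118/2000 = 0.059. P(T2) = 254/2000 = 0.127. P(T3) = 428/2000 = 0.214. P(T4) = 474/2000 = 0.237. P(T5) = 726/2000 = 0.363.
Using total probability over the partition,
P(E) = P(E|T1)·P(T1) + P(E|T2)·P(T2) + P(E|T3)·P(T3) + P(E|T4)·P(T4) + P(E|T5)·P(T5)
      = 0.164·0.059 + 0.252·0.127 + 0.086·0.214 + 0.11·0.237 + 0.389·0.363
      = 0.009676 + 0.032004 + 0.018404 + 0.02607 + 0.141207 = 0.227361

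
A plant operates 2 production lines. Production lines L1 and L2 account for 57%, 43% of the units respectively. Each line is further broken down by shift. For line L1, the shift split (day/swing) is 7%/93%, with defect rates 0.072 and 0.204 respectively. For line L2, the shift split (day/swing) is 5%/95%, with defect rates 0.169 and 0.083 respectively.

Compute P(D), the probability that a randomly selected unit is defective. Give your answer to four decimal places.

P(D|L1) = 0.07·0.072 + 0.93·0.204 = 0.00504 + 0.18972 = 0.19476
P(D|L2) = 0.05·0.169 + 0.95·0.083 = 0.00845 + 0.07885 = 0.0873
By total probability over the outer partition,
P(D) = 0.57·0.19476 + 0.43·0.0873
      = 0.1110132 + 0.037539 = 0.1485522

0.1486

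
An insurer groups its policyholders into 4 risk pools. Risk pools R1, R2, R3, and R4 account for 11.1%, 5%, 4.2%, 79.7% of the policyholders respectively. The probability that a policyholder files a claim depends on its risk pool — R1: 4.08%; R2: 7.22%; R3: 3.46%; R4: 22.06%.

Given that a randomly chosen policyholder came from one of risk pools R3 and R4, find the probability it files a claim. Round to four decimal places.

Let S = {R3, R4}.
P(S) = 0.042 + 0.797 = 0.839.
P(C ∩ S) = 0.0346·0.042 + 0.2206·0.797 = 0.0014532 + 0.1758182 = 0.1772714.
P(C | S) = 0.1772714 / 0.839 = 0.211289…

0.2113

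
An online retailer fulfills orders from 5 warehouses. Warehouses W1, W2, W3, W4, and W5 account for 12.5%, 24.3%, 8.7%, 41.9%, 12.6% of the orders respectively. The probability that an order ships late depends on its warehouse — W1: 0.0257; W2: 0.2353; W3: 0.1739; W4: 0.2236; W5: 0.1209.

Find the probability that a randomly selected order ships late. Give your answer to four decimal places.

P(L) ≈ 0.1844

By the law of total probability,
P(L) = P(L|W1)·P(W1) + P(L|W2)·P(W2) + P(L|W3)·P(W3) + P(L|W4)·P(W4) + P(L|W5)·P(W5)
      = 0.0257·0.125 + 0.2353·0.243 + 0.1739·0.087 + 0.2236·0.419 + 0.1209·0.126
      = 0.0032125 + 0.0571779 + 0.0151293 + 0.0936884 + 0.0152334 = 0.1844415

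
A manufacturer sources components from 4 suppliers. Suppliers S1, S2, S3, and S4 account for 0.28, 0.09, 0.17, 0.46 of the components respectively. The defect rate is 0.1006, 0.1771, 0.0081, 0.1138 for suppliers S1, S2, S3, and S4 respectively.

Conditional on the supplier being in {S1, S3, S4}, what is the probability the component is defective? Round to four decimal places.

Let S = {S1, S3, S4}.
P(S) = 0.28 + 0.17 + 0.46 = 0.91.
P(D ∩ S) = 0.1006·0.28 + 0.0081·0.17 + 0.1138·0.46 = 0.028168 + 0.001377 + 0.052348 = 0.081893.
P(D | S) = 0.081893 / 0.91 = 0.089992…

0.0900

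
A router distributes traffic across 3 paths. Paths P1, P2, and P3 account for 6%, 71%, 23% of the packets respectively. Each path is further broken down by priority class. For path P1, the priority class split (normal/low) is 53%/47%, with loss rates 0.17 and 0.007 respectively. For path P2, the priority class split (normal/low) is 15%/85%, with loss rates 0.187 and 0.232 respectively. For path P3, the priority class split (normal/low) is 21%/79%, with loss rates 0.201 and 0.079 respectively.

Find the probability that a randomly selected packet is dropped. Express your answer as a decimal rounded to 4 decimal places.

P(L|P1) = 0.53·0.17 + 0.47·0.007 = 0.0901 + 0.00329 = 0.09339
P(L|P2) = 0.15·0.187 + 0.85·0.232 = 0.02805 + 0.1972 = 0.22525
P(L|P3) = 0.21·0.201 + 0.79·0.079 = 0.04221 + 0.06241 = 0.10462
By total probability over the outer partition,
P(L) = 0.06·0.09339 + 0.71·0.22525 + 0.23·0.10462
      = 0.0056034 + 0.1599275 + 0.0240626 = 0.1895935

P(L) ≈ 0.1896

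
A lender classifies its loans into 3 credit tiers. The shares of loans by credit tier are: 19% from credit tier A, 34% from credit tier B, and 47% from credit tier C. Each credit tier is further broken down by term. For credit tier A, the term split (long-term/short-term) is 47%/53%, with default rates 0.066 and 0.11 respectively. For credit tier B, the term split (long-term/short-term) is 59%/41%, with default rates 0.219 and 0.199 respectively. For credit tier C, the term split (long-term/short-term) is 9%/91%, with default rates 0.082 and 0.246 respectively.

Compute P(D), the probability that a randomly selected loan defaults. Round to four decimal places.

P(D|A) = 0.47·0.066 + 0.53·0.11 = 0.03102 + 0.0583 = 0.08932
P(D|B) = 0.59·0.219 + 0.41·0.199 = 0.12921 + 0.08159 = 0.2108
P(D|C) = 0.09·0.082 + 0.91·0.246 = 0.00738 + 0.22386 = 0.23124
By total probability over the outer partition,
P(D) = 0.19·0.08932 + 0.34·0.2108 + 0.47·0.23124
      = 0.0169708 + 0.071672 + 0.1086828 = 0.1973256

0.1973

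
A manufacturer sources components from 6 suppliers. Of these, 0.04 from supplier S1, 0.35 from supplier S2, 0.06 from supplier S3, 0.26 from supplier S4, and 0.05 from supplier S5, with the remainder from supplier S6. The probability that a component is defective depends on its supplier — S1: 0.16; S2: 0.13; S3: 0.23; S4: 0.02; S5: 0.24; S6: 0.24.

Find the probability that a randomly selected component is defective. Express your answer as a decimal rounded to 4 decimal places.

P(S6) = 1 − (0.04 + 0.35 + 0.06 + 0.26 + 0.05) = 0.24.
Summing over the partition,
P(D) = P(D|S1)·P(S1) + P(D|S2)·P(S2) + P(D|S3)·P(S3) + P(D|S4)·P(S4) + P(D|S5)·P(S5) + P(D|S6)·P(S6)
      = 0.16·0.04 + 0.13·0.35 + 0.23·0.06 + 0.02·0.26 + 0.24·0.05 + 0.24·0.24
      = 0.0064 + 0.0455 + 0.0138 + 0.0052 + 0.012 + 0.0576 = 0.1405

0.1405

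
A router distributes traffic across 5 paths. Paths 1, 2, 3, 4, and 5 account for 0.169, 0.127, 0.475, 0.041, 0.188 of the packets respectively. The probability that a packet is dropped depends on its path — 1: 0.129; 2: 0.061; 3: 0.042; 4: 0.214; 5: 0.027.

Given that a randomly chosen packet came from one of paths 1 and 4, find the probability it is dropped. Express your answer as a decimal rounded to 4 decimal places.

Let S = {1, 4}.
P(S) = 0.169 + 0.041 = 0.21.
P(L ∩ S) = 0.129·0.169 + 0.214·0.041 = 0.021801 + 0.008774 = 0.030575.
P(L | S) = 0.030575 / 0.21 = 0.145595…

0.1456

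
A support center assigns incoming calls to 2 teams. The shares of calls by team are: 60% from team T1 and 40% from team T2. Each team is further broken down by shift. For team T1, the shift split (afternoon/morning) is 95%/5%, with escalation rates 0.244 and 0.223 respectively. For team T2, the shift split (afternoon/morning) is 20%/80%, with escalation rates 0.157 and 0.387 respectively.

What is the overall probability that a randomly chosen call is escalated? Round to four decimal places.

0.2822

P(E|T1) = 0.95·0.244 + 0.05·0.223 = 0.2318 + 0.01115 = 0.24295
P(E|T2) = 0.2·0.157 + 0.8·0.387 = 0.0314 + 0.3096 = 0.341
By total probability over the outer partition,
P(E) = 0.6·0.24295 + 0.4·0.341
      = 0.14577 + 0.1364 = 0.28217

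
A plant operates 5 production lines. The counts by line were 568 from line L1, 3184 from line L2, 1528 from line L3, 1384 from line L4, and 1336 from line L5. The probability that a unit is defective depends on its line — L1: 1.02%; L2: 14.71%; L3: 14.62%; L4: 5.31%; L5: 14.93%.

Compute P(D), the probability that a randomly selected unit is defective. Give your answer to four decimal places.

P(D) ≈ 0.1213

Total: 568 + 3184 + 1528 + 1384 + 1336 = 8000.
P(L1) = 568/8000 = 0.071. P(L2) = 3184/8000 = 0.398. P(L3) = 1528/8000 = 0.191. P(L4) = 1384/8000 = 0.173. P(L5) = 1336/8000 = 0.167.
P(D) = P(D|L1)·P(L1) + P(D|L2)·P(L2) + P(D|L3)·P(L3) + P(D|L4)·P(L4) + P(D|L5)·P(L5)
      = 0.0102·0.071 + 0.1471·0.398 + 0.1462·0.191 + 0.0531·0.173 + 0.1493·0.167
      = 0.0007242 + 0.0585458 + 0.0279242 + 0.0091863 + 0.0249331 = 0.1213136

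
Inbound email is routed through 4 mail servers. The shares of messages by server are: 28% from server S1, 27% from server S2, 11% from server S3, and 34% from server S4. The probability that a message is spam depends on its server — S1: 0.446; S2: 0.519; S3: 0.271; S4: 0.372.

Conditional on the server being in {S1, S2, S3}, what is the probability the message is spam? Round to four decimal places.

P(S|J) ≈ 0.4467

Let J = {S1, S2, S3}.
P(J) = 0.28 + 0.27 + 0.11 = 0.66.
P(S ∩ J) = 0.446·0.28 + 0.519·0.27 + 0.271·0.11 = 0.12488 + 0.14013 + 0.02981 = 0.29482.
P(S | J) = 0.29482 / 0.66 = 0.446697…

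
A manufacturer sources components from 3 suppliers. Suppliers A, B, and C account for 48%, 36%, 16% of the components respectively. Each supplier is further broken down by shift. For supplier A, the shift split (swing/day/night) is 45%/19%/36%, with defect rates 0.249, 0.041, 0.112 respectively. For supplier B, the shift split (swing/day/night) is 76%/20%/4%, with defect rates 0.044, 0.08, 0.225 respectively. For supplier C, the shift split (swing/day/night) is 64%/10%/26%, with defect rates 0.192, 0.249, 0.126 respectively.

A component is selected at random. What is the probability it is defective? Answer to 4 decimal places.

0.1268

P(D|A) = 0.45·0.249 + 0.19·0.041 + 0.36·0.112 = 0.11205 + 0.00779 + 0.04032 = 0.16016
P(D|B) = 0.76·0.044 + 0.2·0.08 + 0.04·0.225 = 0.03344 + 0.016 + 0.009 = 0.05844
P(D|C) = 0.64·0.192 + 0.1·0.249 + 0.26·0.126 = 0.12288 + 0.0249 + 0.03276 = 0.18054
By total probability over the outer partition,
P(D) = 0.48·0.16016 + 0.36·0.05844 + 0.16·0.18054
      = 0.0768768 + 0.0210384 + 0.0288864 = 0.1268016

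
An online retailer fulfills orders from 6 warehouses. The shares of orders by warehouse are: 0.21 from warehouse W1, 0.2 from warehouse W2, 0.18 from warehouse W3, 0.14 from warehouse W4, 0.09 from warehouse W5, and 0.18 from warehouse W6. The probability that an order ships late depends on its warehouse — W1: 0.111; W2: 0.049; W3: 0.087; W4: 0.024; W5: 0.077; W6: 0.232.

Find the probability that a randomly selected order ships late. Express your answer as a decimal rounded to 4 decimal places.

P(L) ≈ 0.1008

Using total probability over the partition,
P(L) = P(L|W1)·P(W1) + P(L|W2)·P(W2) + P(L|W3)·P(W3) + P(L|W4)·P(W4) + P(L|W5)·P(W5) + P(L|W6)·P(W6)
      = 0.111·0.21 + 0.049·0.2 + 0.087·0.18 + 0.024·0.14 + 0.077·0.09 + 0.232·0.18
      = 0.02331 + 0.0098 + 0.01566 + 0.00336 + 0.00693 + 0.04176 = 0.10082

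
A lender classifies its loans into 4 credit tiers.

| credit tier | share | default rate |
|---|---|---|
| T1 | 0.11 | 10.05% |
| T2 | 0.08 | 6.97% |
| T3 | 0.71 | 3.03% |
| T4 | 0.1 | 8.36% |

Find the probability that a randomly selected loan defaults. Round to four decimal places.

By the law of total probability,
P(D) = P(D|T1)·P(T1) + P(D|T2)·P(T2) + P(D|T3)·P(T3) + P(D|T4)·P(T4)
      = 0.1005·0.11 + 0.0697·0.08 + 0.0303·0.71 + 0.0836·0.1
      = 0.011055 + 0.005576 + 0.021513 + 0.00836 = 0.046504

P(D) ≈ 0.0465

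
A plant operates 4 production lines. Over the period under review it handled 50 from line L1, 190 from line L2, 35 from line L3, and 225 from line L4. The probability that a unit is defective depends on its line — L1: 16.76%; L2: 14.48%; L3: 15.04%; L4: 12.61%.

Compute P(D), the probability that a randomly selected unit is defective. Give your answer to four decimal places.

Total: 50 + 190 + 35 + 225 = 500.
P(L1) = 50/500 = 0.1. P(L2) = 190/500 = 0.38. P(L3) = 35/500 = 0.07. P(L4) = 225/500 = 0.45.
P(D) = P(D|L1)·P(L1) + P(D|L2)·P(L2) + P(D|L3)·P(L3) + P(D|L4)·P(L4)
      = 0.1676·0.1 + 0.1448·0.38 + 0.1504·0.07 + 0.1261·0.45
      = 0.01676 + 0.055024 + 0.010528 + 0.056745 = 0.139057

P(D) ≈ 0.1391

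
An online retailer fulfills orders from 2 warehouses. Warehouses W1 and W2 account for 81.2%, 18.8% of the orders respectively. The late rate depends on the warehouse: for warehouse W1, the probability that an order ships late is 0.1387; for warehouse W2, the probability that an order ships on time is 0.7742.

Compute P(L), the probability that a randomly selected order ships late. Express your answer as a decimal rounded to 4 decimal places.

P(L) ≈ 0.1551

P(L|W2) = 1 − 0.7742 = 0.2258.
Using total probability over the partition,
P(L) = P(L|W1)·P(W1) + P(L|W2)·P(W2)
      = 0.1387·0.812 + 0.2258·0.188
      = 0.1126244 + 0.0424504 = 0.1550748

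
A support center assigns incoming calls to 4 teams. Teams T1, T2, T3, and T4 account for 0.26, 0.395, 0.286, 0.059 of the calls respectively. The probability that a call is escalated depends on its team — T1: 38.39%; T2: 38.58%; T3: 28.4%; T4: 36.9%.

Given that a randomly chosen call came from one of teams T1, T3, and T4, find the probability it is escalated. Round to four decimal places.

Let S = {T1, T3, T4}.
P(S) = 0.26 + 0.286 + 0.059 = 0.605.
P(E ∩ S) = 0.3839·0.26 + 0.284·0.286 + 0.369·0.059 = 0.099814 + 0.081224 + 0.021771 = 0.202809.
P(E | S) = 0.202809 / 0.605 = 0.335221…

0.3352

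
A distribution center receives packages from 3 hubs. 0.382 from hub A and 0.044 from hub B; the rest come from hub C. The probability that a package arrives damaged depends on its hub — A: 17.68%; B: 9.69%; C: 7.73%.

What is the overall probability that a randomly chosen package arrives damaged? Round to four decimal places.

P(C) = 1 − (0.382 + 0.044) = 0.574.
P(D) = P(D|A)·P(A) + P(D|B)·P(B) + P(D|C)·P(C)
      = 0.1768·0.382 + 0.0969·0.044 + 0.0773·0.574
      = 0.0675376 + 0.0042636 + 0.0443702 = 0.1161714

P(D) ≈ 0.1162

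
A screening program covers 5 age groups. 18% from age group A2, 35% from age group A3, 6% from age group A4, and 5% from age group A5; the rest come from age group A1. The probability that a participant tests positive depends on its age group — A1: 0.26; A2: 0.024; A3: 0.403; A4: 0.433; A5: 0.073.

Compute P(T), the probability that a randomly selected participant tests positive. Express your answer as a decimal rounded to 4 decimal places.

P(A1) = 1 − (0.18 + 0.35 + 0.06 + 0.05) = 0.36.
P(T) = P(T|A1)·P(A1) + P(T|A2)·P(A2) + P(T|A3)·P(A3) + P(T|A4)·P(A4) + P(T|A5)·P(A5)
      = 0.26·0.36 + 0.024·0.18 + 0.403·0.35 + 0.433·0.06 + 0.073·0.05
      = 0.0936 + 0.00432 + 0.14105 + 0.02598 + 0.00365 = 0.2686

0.2686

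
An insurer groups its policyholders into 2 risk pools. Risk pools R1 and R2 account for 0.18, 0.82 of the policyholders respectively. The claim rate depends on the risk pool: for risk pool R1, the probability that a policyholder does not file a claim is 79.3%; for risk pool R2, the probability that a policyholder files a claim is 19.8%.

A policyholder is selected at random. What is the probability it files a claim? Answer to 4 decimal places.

0.1996

P(C|R1) = 1 − 0.793 = 0.207.
By the law of total probability,
P(C) = P(C|R1)·P(R1) + P(C|R2)·P(R2)
      = 0.207·0.18 + 0.198·0.82
      = 0.03726 + 0.16236 = 0.19962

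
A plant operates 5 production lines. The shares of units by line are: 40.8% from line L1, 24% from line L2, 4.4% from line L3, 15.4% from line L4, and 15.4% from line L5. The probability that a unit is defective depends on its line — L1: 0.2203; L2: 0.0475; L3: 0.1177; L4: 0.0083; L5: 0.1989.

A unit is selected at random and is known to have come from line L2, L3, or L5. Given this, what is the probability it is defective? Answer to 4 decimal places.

P(D|S) ≈ 0.1078

Let S = {L2, L3, L5}.
P(S) = 0.24 + 0.044 + 0.154 = 0.438.
P(D ∩ S) = 0.0475·0.24 + 0.1177·0.044 + 0.1989·0.154 = 0.0114 + 0.0051788 + 0.0306306 = 0.0472094.
P(D | S) = 0.0472094 / 0.438 = 0.107784…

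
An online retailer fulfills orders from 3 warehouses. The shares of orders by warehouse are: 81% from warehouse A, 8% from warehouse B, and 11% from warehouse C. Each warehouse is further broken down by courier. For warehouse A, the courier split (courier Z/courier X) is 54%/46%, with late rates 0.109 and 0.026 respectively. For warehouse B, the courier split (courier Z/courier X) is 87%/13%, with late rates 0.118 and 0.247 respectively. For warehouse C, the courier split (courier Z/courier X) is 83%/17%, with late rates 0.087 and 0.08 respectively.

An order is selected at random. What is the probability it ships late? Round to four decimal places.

P(L|A) = 0.54·0.109 + 0.46·0.026 = 0.05886 + 0.01196 = 0.07082
P(L|B) = 0.87·0.118 + 0.13·0.247 = 0.10266 + 0.03211 = 0.13477
P(L|C) = 0.83·0.087 + 0.17·0.08 = 0.07221 + 0.0136 = 0.08581
Then overall,
P(L) = 0.81·0.07082 + 0.08·0.13477 + 0.11·0.08581
      = 0.0573642 + 0.0107816 + 0.0094391 = 0.0775849

0.0776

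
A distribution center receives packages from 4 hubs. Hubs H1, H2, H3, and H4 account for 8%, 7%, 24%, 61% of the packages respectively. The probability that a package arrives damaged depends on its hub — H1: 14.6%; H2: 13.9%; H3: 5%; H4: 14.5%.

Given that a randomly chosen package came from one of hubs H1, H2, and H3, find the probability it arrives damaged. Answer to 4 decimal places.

0.0857

Let S = {H1, H2, H3}.
P(S) = 0.08 + 0.07 + 0.24 = 0.39.
P(D ∩ S) = 0.146·0.08 + 0.139·0.07 + 0.05·0.24 = 0.01168 + 0.00973 + 0.012 = 0.03341.
P(D | S) = 0.03341 / 0.39 = 0.085667…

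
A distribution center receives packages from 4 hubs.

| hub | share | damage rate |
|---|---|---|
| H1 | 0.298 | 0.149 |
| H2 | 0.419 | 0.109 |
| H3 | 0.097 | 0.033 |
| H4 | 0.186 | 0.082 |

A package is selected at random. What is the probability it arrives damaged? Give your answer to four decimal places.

Using total probability over the partition,
P(D) = P(D|H1)·P(H1) + P(D|H2)·P(H2) + P(D|H3)·P(H3) + P(D|H4)·P(H4)
      = 0.149·0.298 + 0.109·0.419 + 0.033·0.097 + 0.082·0.186
      = 0.044402 + 0.045671 + 0.003201 + 0.015252 = 0.108526

0.1085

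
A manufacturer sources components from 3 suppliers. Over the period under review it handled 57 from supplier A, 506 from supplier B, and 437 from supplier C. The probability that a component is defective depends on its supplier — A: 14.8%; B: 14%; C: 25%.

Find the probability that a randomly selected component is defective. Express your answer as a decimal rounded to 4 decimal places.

Total: 57 + 506 + 437 = 1000.
P(A) = 57/1000 = 0.057. P(B) = 506/1000 = 0.506. P(C) = 437/1000 = 0.437.
P(D) = P(D|A)·P(A) + P(D|B)·P(B) + P(D|C)·P(C)
      = 0.148·0.057 + 0.14·0.506 + 0.25·0.437
      = 0.008436 + 0.07084 + 0.10925 = 0.188526

P(D) ≈ 0.1885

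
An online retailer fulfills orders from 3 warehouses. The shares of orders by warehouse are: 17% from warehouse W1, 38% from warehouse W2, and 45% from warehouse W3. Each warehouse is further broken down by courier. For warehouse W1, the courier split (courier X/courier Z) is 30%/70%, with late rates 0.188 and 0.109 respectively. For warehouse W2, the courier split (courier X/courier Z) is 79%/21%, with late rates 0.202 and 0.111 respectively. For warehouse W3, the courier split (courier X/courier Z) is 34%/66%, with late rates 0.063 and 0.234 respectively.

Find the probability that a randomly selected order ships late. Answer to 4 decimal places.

0.1712

P(L|W1) = 0.3·0.188 + 0.7·0.109 = 0.0564 + 0.0763 = 0.1327
P(L|W2) = 0.79·0.202 + 0.21·0.111 = 0.15958 + 0.02331 = 0.18289
P(L|W3) = 0.34·0.063 + 0.66·0.234 = 0.02142 + 0.15444 = 0.17586
By total probability over the outer partition,
P(L) = 0.17·0.1327 + 0.38·0.18289 + 0.45·0.17586
      = 0.022559 + 0.0694982 + 0.079137 = 0.1711942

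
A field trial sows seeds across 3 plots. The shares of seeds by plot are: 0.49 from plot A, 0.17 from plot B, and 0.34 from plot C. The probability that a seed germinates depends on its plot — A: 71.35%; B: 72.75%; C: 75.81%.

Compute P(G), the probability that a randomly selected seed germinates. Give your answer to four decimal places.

P(G) ≈ 0.7310

Using total probability over the partition,
P(G) = P(G|A)·P(A) + P(G|B)·P(B) + P(G|C)·P(C)
      = 0.7135·0.49 + 0.7275·0.17 + 0.7581·0.34
      = 0.349615 + 0.123675 + 0.257754 = 0.731044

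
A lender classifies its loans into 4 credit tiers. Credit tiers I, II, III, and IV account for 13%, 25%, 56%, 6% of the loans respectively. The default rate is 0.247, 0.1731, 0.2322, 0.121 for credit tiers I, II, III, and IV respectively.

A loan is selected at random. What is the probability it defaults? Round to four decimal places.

P(D) = P(D|I)·P(I) + P(D|II)·P(II) + P(D|III)·P(III) + P(D|IV)·P(IV)
      = 0.247·0.13 + 0.1731·0.25 + 0.2322·0.56 + 0.121·0.06
      = 0.03211 + 0.043275 + 0.130032 + 0.00726 = 0.212677

0.2127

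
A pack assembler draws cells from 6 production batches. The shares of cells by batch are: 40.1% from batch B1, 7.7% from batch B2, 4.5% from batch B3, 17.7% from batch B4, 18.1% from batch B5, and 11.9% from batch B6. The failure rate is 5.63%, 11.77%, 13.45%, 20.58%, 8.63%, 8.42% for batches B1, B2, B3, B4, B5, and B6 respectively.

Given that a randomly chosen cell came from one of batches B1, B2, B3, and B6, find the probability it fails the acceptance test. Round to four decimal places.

0.0743

Let S = {B1, B2, B3, B6}.
P(S) = 0.401 + 0.077 + 0.045 + 0.119 = 0.642.
P(F ∩ S) = 0.0563·0.401 + 0.1177·0.077 + 0.1345·0.045 + 0.0842·0.119 = 0.0225763 + 0.0090629 + 0.0060525 + 0.0100198 = 0.0477115.
P(F | S) = 0.0477115 / 0.642 = 0.074317…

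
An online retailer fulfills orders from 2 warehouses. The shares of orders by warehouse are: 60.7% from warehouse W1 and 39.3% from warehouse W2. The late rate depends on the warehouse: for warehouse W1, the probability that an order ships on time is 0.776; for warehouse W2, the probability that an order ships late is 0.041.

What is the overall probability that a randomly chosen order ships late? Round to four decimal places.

P(L|W1) = 1 − 0.776 = 0.224.
P(L) = P(L|W1)·P(W1) + P(L|W2)·P(W2)
      = 0.224·0.607 + 0.041·0.393
      = 0.135968 + 0.016113 = 0.152081

0.1521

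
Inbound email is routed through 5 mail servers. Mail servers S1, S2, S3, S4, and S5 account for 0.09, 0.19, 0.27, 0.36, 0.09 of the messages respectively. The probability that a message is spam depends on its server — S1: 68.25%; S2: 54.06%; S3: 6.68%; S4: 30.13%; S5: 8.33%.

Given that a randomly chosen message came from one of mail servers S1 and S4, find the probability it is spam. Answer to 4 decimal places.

0.3775

Let J = {S1, S4}.
P(J) = 0.09 + 0.36 = 0.45.
P(S ∩ J) = 0.6825·0.09 + 0.3013·0.36 = 0.061425 + 0.108468 = 0.169893.
P(S | J) = 0.169893 / 0.45 = 0.377540…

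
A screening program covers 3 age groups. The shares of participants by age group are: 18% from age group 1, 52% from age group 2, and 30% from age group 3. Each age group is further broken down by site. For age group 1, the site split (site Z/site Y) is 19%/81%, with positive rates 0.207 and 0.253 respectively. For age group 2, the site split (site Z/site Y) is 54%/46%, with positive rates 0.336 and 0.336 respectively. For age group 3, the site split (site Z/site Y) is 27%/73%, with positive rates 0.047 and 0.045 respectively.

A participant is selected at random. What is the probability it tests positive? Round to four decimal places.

P(T|1) = 0.19·0.207 + 0.81·0.253 = 0.03933 + 0.20493 = 0.24426
P(T|2) = 0.54·0.336 + 0.46·0.336 = 0.18144 + 0.15456 = 0.336
P(T|3) = 0.27·0.047 + 0.73·0.045 = 0.01269 + 0.03285 = 0.04554
By total probability over the outer partition,
P(T) = 0.18·0.24426 + 0.52·0.336 + 0.3·0.04554
      = 0.0439668 + 0.17472 + 0.013662 = 0.2323488

0.2323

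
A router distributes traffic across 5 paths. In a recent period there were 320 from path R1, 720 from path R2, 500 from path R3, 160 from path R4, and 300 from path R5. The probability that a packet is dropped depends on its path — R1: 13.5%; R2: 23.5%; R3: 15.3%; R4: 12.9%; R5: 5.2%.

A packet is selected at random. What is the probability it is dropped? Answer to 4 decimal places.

P(L) ≈ 0.1626

Total: 320 + 720 + 500 + 160 + 300 = 2000.
P(R1) = 320/2000 = 0.16. P(R2) = 720/2000 = 0.36. P(R3) = 500/2000 = 0.25. P(R4) = 160/2000 = 0.08. P(R5) = 300/2000 = 0.15.
Using total probability over the partition,
P(L) = P(L|R1)·P(R1) + P(L|R2)·P(R2) + P(L|R3)·P(R3) + P(L|R4)·P(R4) + P(L|R5)·P(R5)
      = 0.135·0.16 + 0.235·0.36 + 0.153·0.25 + 0.129·0.08 + 0.052·0.15
      = 0.0216 + 0.0846 + 0.03825 + 0.01032 + 0.0078 = 0.16257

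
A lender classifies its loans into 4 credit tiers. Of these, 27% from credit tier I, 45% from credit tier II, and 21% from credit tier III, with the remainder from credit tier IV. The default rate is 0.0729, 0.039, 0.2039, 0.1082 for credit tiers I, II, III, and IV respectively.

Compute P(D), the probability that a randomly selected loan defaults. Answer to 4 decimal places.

P(D) ≈ 0.0876

P(IV) = 1 − (0.27 + 0.45 + 0.21) = 0.07.
By the law of total probability,
P(D) = P(D|I)·P(I) + P(D|II)·P(II) + P(D|III)·P(III) + P(D|IV)·P(IV)
      = 0.0729·0.27 + 0.039·0.45 + 0.2039·0.21 + 0.1082·0.07
      = 0.019683 + 0.01755 + 0.042819 + 0.007574 = 0.087626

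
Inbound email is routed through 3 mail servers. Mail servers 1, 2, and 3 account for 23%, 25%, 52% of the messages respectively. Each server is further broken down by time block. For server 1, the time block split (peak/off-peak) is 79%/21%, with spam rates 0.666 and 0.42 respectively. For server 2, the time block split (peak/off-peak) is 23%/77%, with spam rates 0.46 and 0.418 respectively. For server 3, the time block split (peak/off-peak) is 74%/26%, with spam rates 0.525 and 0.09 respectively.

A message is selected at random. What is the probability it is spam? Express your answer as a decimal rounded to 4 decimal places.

P(S|1) = 0.79·0.666 + 0.21·0.42 = 0.52614 + 0.0882 = 0.61434
P(S|2) = 0.23·0.46 + 0.77·0.418 = 0.1058 + 0.32186 = 0.42766
P(S|3) = 0.74·0.525 + 0.26·0.09 = 0.3885 + 0.0234 = 0.4119
Then overall,
P(S) = 0.23·0.61434 + 0.25·0.42766 + 0.52·0.4119
      = 0.1412982 + 0.106915 + 0.214188 = 0.4624012

P(S) ≈ 0.4624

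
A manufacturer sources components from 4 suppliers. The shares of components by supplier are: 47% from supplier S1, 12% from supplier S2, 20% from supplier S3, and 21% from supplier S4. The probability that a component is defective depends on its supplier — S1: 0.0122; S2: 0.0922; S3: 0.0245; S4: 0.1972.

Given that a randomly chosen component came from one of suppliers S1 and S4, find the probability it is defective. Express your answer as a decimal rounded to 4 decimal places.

P(D|S) ≈ 0.0693

Let S = {S1, S4}.
P(S) = 0.47 + 0.21 = 0.68.
P(D ∩ S) = 0.0122·0.47 + 0.1972·0.21 = 0.005734 + 0.041412 = 0.047146.
P(D | S) = 0.047146 / 0.68 = 0.069332…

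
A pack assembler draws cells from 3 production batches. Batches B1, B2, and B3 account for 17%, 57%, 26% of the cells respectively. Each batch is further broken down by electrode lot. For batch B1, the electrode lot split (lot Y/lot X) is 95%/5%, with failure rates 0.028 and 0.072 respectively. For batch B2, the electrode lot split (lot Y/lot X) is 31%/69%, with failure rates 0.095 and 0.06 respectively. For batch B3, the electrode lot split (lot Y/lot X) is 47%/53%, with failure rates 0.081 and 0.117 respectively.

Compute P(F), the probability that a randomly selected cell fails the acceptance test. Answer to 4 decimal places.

0.0715

P(F|B1) = 0.95·0.028 + 0.05·0.072 = 0.0266 + 0.0036 = 0.0302
P(F|B2) = 0.31·0.095 + 0.69·0.06 = 0.02945 + 0.0414 = 0.07085
P(F|B3) = 0.47·0.081 + 0.53·0.117 = 0.03807 + 0.06201 = 0.10008
Then overall,
P(F) = 0.17·0.0302 + 0.57·0.07085 + 0.26·0.10008
      = 0.005134 + 0.0403845 + 0.0260208 = 0.0715393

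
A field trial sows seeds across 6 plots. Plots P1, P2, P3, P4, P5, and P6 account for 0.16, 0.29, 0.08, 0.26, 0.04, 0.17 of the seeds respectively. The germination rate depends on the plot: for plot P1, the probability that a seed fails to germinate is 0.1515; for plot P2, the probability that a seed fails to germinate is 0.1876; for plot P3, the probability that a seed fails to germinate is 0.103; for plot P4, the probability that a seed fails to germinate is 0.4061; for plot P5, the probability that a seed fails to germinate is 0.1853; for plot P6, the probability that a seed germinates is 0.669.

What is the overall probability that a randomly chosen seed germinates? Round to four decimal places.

P(G) ≈ 0.7438

P(G|P1) = 1 − 0.1515 = 0.8485.
P(G|P2) = 1 − 0.1876 = 0.8124.
P(G|P3) = 1 − 0.103 = 0.897.
P(G|P4) = 1 − 0.4061 = 0.5939.
P(G|P5) = 1 − 0.1853 = 0.8147.
Summing over the partition,
P(G) = P(G|P1)·P(P1) + P(G|P2)·P(P2) + P(G|P3)·P(P3) + P(G|P4)·P(P4) + P(G|P5)·P(P5) + P(G|P6)·P(P6)
      = 0.8485·0.16 + 0.8124·0.29 + 0.897·0.08 + 0.5939·0.26 + 0.8147·0.04 + 0.669·0.17
      = 0.13576 + 0.235596 + 0.07176 + 0.154414 + 0.032588 + 0.11373 = 0.743848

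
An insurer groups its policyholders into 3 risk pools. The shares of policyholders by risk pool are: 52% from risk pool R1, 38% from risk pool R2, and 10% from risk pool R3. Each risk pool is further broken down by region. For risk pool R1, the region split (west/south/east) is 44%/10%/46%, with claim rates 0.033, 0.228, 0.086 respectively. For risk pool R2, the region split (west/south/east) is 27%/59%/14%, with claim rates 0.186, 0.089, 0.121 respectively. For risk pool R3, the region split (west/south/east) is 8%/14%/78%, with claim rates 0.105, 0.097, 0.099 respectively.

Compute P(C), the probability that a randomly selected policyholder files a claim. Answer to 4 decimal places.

P(C|R1) = 0.44·0.033 + 0.1·0.228 + 0.46·0.086 = 0.01452 + 0.0228 + 0.03956 = 0.07688
P(C|R2) = 0.27·0.186 + 0.59·0.089 + 0.14·0.121 = 0.05022 + 0.05251 + 0.01694 = 0.11967
P(C|R3) = 0.08·0.105 + 0.14·0.097 + 0.78·0.099 = 0.0084 + 0.01358 + 0.07722 = 0.0992
By total probability over the outer partition,
P(C) = 0.52·0.07688 + 0.38·0.11967 + 0.1·0.0992
      = 0.0399776 + 0.0454746 + 0.00992 = 0.0953722

P(C) ≈ 0.0954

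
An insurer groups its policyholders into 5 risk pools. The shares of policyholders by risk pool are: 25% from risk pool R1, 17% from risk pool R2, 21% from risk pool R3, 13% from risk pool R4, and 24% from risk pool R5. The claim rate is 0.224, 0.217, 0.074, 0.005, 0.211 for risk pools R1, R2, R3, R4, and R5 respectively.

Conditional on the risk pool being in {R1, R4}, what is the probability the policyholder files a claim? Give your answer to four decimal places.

Let S = {R1, R4}.
P(S) = 0.25 + 0.13 = 0.38.
P(C ∩ S) = 0.224·0.25 + 0.005·0.13 = 0.056 + 0.00065 = 0.05665.
P(C | S) = 0.05665 / 0.38 = 0.149079…

0.1491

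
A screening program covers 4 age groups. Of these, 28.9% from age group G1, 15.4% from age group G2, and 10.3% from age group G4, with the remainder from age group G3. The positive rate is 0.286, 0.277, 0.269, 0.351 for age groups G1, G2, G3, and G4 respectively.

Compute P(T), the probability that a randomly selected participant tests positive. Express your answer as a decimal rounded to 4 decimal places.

0.2836

P(G3) = 1 − (0.289 + 0.154 + 0.103) = 0.454.
P(T) = P(T|G1)·P(G1) + P(T|G2)·P(G2) + P(T|G3)·P(G3) + P(T|G4)·P(G4)
      = 0.286·0.289 + 0.277·0.154 + 0.269·0.454 + 0.351·0.103
      = 0.082654 + 0.042658 + 0.122126 + 0.036153 = 0.283591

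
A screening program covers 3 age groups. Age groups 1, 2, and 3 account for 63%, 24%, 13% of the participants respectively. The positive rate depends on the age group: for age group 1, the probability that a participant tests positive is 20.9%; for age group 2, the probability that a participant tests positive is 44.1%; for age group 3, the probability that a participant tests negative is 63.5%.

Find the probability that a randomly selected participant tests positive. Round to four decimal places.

P(T|3) = 1 − 0.635 = 0.365.
P(T) = P(T|1)·P(1) + P(T|2)·P(2) + P(T|3)·P(3)
      = 0.209·0.63 + 0.441·0.24 + 0.365·0.13
      = 0.13167 + 0.10584 + 0.04745 = 0.28496

P(T) ≈ 0.2850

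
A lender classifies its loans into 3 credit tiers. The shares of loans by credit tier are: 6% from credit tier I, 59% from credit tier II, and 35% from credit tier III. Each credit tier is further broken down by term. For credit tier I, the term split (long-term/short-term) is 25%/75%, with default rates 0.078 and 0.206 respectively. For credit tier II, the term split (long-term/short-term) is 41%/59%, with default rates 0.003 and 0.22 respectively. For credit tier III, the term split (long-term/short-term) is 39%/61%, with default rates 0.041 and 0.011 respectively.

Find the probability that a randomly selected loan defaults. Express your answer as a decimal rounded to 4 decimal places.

0.0957

P(D|I) = 0.25·0.078 + 0.75·0.206 = 0.0195 + 0.1545 = 0.174
P(D|II) = 0.41·0.003 + 0.59·0.22 = 0.00123 + 0.1298 = 0.13103
P(D|III) = 0.39·0.041 + 0.61·0.011 = 0.01599 + 0.00671 = 0.0227
By total probability over the outer partition,
P(D) = 0.06·0.174 + 0.59·0.13103 + 0.35·0.0227
      = 0.01044 + 0.0773077 + 0.007945 = 0.0956927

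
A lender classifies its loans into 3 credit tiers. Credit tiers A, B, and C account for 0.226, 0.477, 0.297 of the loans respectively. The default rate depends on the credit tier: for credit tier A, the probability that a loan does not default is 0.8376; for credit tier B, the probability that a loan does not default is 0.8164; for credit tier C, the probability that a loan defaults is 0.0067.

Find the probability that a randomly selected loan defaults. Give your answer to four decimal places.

P(D) ≈ 0.1263

P(D|A) = 1 − 0.8376 = 0.1624.
P(D|B) = 1 − 0.8164 = 0.1836.
P(D) = P(D|A)·P(A) + P(D|B)·P(B) + P(D|C)·P(C)
      = 0.1624·0.226 + 0.1836·0.477 + 0.0067·0.297
      = 0.0367024 + 0.0875772 + 0.0019899 = 0.1262695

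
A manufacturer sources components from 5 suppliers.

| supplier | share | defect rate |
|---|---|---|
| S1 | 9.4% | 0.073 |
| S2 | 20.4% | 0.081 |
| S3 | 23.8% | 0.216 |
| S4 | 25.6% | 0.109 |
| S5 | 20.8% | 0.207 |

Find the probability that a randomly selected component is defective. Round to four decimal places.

P(D) ≈ 0.1458

Summing over the partition,
P(D) = P(D|S1)·P(S1) + P(D|S2)·P(S2) + P(D|S3)·P(S3) + P(D|S4)·P(S4) + P(D|S5)·P(S5)
      = 0.073·0.094 + 0.081·0.204 + 0.216·0.238 + 0.109·0.256 + 0.207·0.208
      = 0.006862 + 0.016524 + 0.051408 + 0.027904 + 0.043056 = 0.145754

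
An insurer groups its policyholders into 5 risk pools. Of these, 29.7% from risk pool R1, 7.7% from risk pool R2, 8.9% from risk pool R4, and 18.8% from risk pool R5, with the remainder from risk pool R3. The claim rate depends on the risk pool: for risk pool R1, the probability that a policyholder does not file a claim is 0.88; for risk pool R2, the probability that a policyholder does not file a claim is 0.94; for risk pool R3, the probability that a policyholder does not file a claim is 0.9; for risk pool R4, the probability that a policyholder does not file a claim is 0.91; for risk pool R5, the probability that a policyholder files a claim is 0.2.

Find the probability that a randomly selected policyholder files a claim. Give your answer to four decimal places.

P(C) ≈ 0.1208

P(R3) = 1 − (0.297 + 0.077 + 0.089 + 0.188) = 0.349.
P(C|R1) = 1 − 0.88 = 0.12.
P(C|R2) = 1 − 0.94 = 0.06.
P(C|R3) = 1 − 0.9 = 0.1.
P(C|R4) = 1 − 0.91 = 0.09.
P(C) = P(C|R1)·P(R1) + P(C|R2)·P(R2) + P(C|R3)·P(R3) + P(C|R4)·P(R4) + P(C|R5)·P(R5)
      = 0.12·0.297 + 0.06·0.077 + 0.1·0.349 + 0.09·0.089 + 0.2·0.188
      = 0.03564 + 0.00462 + 0.0349 + 0.00801 + 0.0376 = 0.12077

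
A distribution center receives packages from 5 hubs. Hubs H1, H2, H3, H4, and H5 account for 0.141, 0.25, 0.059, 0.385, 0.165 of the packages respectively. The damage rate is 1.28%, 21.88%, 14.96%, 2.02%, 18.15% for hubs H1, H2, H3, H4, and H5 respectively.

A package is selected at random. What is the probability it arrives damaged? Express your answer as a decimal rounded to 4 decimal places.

P(D) ≈ 0.1031

P(D) = P(D|H1)·P(H1) + P(D|H2)·P(H2) + P(D|H3)·P(H3) + P(D|H4)·P(H4) + P(D|H5)·P(H5)
      = 0.0128·0.141 + 0.2188·0.25 + 0.1496·0.059 + 0.0202·0.385 + 0.1815·0.165
      = 0.0018048 + 0.0547 + 0.0088264 + 0.007777 + 0.0299475 = 0.1030557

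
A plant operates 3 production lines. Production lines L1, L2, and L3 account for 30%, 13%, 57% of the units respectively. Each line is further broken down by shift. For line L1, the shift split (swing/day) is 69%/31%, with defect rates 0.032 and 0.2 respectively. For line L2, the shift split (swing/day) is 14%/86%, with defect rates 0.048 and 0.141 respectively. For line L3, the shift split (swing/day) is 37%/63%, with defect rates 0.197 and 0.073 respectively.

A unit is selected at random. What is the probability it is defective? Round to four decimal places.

P(D|L1) = 0.69·0.032 + 0.31·0.2 = 0.02208 + 0.062 = 0.08408
P(D|L2) = 0.14·0.048 + 0.86·0.141 = 0.00672 + 0.12126 = 0.12798
P(D|L3) = 0.37·0.197 + 0.63·0.073 = 0.07289 + 0.04599 = 0.11888
By total probability over the outer partition,
P(D) = 0.3·0.08408 + 0.13·0.12798 + 0.57·0.11888
      = 0.025224 + 0.0166374 + 0.0677616 = 0.109623

P(D) ≈ 0.1096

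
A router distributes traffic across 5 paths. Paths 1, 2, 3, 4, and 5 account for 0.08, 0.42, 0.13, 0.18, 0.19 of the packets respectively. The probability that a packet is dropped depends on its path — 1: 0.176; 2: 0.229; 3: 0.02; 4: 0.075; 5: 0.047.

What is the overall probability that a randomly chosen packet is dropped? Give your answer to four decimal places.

P(L) = P(L|1)·P(1) + P(L|2)·P(2) + P(L|3)·P(3) + P(L|4)·P(4) + P(L|5)·P(5)
      = 0.176·0.08 + 0.229·0.42 + 0.02·0.13 + 0.075·0.18 + 0.047·0.19
      = 0.01408 + 0.09618 + 0.0026 + 0.0135 + 0.00893 = 0.13529

0.1353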